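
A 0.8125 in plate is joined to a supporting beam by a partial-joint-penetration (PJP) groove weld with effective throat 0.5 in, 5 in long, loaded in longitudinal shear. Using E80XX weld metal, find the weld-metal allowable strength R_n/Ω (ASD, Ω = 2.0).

E80XX → F_EXX = 80 ksi.
Effective throat (given) t_e = 0.5 in.
A_we = 0.5 × 5 = 2.5 in².
F_nw = 0.6 F_EXX = 48 ksi.
R_n/Ω = (48 × 2.5) / 2.0 = 60 kip.

R_n/Ω ≈ 60 kip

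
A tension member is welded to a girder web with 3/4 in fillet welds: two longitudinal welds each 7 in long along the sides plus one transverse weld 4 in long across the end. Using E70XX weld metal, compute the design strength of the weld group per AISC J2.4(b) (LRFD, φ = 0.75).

E70XX → F_EXX = 70 ksi.
t_e = 0.707 × 0.75 = 0.5302 in.
R_nwl = 0.6 × 70 × 0.5302 × 14 = 311.8 kip (longitudinal, 2 welds).
R_nwt = 0.6 × 70 × 0.5302 × 4 = 89.08 kip (transverse, base value).
(i) R_nwl + R_nwt = 400.9 kip; (ii) 0.85 R_nwl + 1.5 R_nwt = 398.6 kip.
R_n = max = 400.9 kip [governs: (i)]; φR_n = 300.7 kip.

φR_n ≈ 301 kip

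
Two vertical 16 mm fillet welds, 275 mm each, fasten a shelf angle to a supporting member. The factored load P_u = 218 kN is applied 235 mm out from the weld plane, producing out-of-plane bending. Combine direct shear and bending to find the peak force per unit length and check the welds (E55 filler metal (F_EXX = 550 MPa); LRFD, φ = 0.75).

L_w = 2 × 275 = 550 mm; section modulus (unit throat) S = 2 × L²/6 = 25210 mm².
Direct shear f_v = P/L_w = 218×10³/550 = 396.4 N/mm.
Moment M = P × e = 218×10³ × 235 = 51230000 N·mm; bending f_b = M/S = 2032 N/mm.
f_max = √(f_v² + f_b²) = √(396.4² + 2032²) = 2071 N/mm.
φr_n = 0.75 × 0.6 × 550 × (0.707 × 16) = 2800 N/mm → adequate.

f_max ≈ 2070 N/mm; adequate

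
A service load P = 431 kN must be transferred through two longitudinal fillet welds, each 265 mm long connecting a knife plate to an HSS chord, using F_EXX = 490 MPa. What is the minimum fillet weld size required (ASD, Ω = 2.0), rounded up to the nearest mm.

w = 8 mm

Total weld length L = 530 mm.
Required throat t_e = P × Ω / (0.6 F_EXX × L) = 431 × 2.0 / (0.6 × 490 × 530 × 10⁻³) = 5.532 mm.
Required leg w = t_e / 0.707 = 7.825 mm → use 8 mm.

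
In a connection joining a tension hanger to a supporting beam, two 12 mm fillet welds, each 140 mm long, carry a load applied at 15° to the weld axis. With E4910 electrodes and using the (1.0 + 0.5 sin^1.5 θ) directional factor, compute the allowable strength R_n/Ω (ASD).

R_n/Ω ≈ 372 kN

E49XX → F_EXX = 490 MPa.
t_e = 0.707 × 12 = 8.484 mm; A_we = 8.484 × 280 = 2376 mm².
Directional factor: 1.0 + 0.5 sin^1.5(15°) = 1.066.
F_nw = 0.6 × 490 × 1.066 = 313.4 MPa.
R_n/Ω = (313.4 × 2376) / 2.0 × 10⁻³ = 372.2 kN.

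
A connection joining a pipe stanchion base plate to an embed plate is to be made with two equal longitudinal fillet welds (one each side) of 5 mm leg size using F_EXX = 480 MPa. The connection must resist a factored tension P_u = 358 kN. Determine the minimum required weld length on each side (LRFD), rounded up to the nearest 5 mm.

L = 235 mm on each side

Throat t_e = 0.707 × 5 = 3.535 mm.
φr_n = 0.75 × 0.6 × 480 × 3.535 × 10⁻³ = 0.7636 kN/mm.
L_req = P_u / φr_n = 358 / 0.7636 = 468.9 mm total.
Per side: 468.9 / 2 = 234.4 mm.
Round up → use L = 235 mm on each side.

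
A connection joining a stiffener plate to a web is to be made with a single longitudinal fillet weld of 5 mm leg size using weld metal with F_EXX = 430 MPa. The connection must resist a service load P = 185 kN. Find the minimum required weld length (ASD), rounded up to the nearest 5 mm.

Throat t_e = 0.707 × 5 = 3.535 mm.
r_n/Ω = (0.6 × 430 × 3.535) / 2.0 = 456 N/mm = 0.456 kN/mm.
L_req = P / (r_n/Ω) = 185 / 0.456 = 405.7 mm total.
Round up → use L = 410 mm.

L = 410 mm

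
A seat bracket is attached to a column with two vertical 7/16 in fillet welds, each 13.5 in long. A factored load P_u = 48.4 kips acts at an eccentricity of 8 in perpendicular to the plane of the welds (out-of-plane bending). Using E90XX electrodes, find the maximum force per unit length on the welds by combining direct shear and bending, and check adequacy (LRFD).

E90XX → F_EXX = 90 ksi.
L_w = 2 × 13.5 = 27 in; section modulus (unit throat) S = 2 × L²/6 = 60.75 in².
Direct shear f_v = P/L_w = 48.4/27 = 1.793 kip/in.
Moment M = P × e = 48.4 × 8 = 387.2 kip·in; bending f_b = M/S = 6.374 kip/in.
f_max = √(f_v² + f_b²) = √(1.793² + 6.374²) = 6.621 kip/in.
φr_n = 0.75 × 0.6 × 90 × (0.707 × 0.4375) = 12.53 kip/in → adequate.

f_max ≈ 6.62 kip/in; adequate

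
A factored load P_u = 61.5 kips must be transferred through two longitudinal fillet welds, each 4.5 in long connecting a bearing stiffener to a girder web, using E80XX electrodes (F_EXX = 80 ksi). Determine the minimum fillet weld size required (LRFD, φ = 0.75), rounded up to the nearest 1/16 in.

w = 5/16 in

Total weld length L = 9 in.
Required throat t_e = P_u / (φ × 0.6 F_EXX × L) = 61.5 / (0.75 × 0.6 × 80 × 9) = 0.1898 in.
Required leg w = t_e / 0.707 = 0.2685 in → use 5/16 in.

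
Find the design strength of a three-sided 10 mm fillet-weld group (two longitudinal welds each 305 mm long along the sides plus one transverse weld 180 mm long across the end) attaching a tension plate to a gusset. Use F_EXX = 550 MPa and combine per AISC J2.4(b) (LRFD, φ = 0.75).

t_e = 0.707 × 10 = 7.07 mm.
R_nwl = 0.6 × 550 × 7.07 × 610 × 10⁻³ = 1423 kN (longitudinal, 2 welds).
R_nwt = 0.6 × 550 × 7.07 × 180 × 10⁻³ = 420 kN (transverse, base value).
(i) R_nwl + R_nwt = 1843 kN; (ii) 0.85 R_nwl + 1.5 R_nwt = 1840 kN.
R_n = max = 1843 kN [governs: (i)]; φR_n = 1382 kN.

φR_n ≈ 1380 kN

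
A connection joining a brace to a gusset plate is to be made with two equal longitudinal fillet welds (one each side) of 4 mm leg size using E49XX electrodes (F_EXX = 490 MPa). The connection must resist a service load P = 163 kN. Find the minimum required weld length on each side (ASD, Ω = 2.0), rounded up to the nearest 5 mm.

L = 200 mm on each side

Throat t_e = 0.707 × 4 = 2.828 mm.
r_n/Ω = (0.6 × 490 × 2.828) / 2.0 = 415.7 N/mm = 0.4157 kN/mm.
L_req = P / (r_n/Ω) = 163 / 0.4157 = 392.1 mm total.
Per side: 392.1 / 2 = 196 mm.
Round up → use L = 200 mm on each side.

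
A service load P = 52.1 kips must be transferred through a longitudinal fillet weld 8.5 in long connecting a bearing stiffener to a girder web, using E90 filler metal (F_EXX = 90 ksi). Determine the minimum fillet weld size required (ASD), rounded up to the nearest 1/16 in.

w = 3/8 in

Total weld length L = 8.5 in.
Required throat t_e = P × Ω / (0.6 F_EXX × L) = 52.1 × 2.0 / (0.6 × 90 × 8.5) = 0.227 in.
Required leg w = t_e / 0.707 = 0.3211 in → use 3/8 in.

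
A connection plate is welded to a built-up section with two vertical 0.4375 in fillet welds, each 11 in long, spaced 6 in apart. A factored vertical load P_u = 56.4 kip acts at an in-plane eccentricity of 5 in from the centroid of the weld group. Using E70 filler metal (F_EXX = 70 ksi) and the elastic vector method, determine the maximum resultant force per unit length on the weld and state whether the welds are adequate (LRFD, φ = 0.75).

f_max ≈ 5.88 kip/in; adequate

Total weld length L_w = 22 in. Treat welds as unit-width lines.
Polar moment about centroid: J = 2[d³/12 + d(b/2)²] = 2[11³/12 + 11×3²] = 419.8 in³.
Direct shear f_v = P/L_w = 56.4 / 22 = 2.564 kip/in (vertical).
Torsion M = P·e = 56.4 × 5 = 282 kip·in.
Critical point at (x, y) = (3, 5.5) from centroid. f_tx = M·y/J = 3.694 kip/in; f_ty = M·x/J = 2.015 kip/in.
Resultant f_max = √[f_tx² + (f_v + f_ty)²] = √[3.694² + (2.564 + 2.015)²] = 5.883 kip/in.
Capacity per unit length: φr_n = 0.75 × 0.6 × 70 × (0.707 × 0.4375) = 9.743 kip/in.
5.883 ≤ 9.743 → adequate.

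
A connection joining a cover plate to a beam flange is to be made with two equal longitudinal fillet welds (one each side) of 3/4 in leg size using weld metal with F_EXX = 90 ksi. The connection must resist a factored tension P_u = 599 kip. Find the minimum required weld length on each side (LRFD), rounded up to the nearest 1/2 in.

L = 14 in on each side

Throat t_e = 0.707 × 0.75 = 0.5302 in.
φr_n = 0.75 × 0.6 × 90 × 0.5302 = 21.48 kip/in.
L_req = P_u / φr_n = 599 / 21.48 = 27.89 in total.
Per side: 27.89 / 2 = 13.95 in.
Round up → use L = 14 in on each side.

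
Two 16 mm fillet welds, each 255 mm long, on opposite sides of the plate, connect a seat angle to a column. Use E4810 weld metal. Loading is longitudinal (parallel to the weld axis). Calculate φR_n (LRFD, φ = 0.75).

E48XX → F_EXX = 480 MPa.
Effective throat t_e = 0.707 × 16 = 11.31 mm.
Total length L = 510 mm; A_we = 11.31 × 510 = 5769 mm².
F_nw = 0.6 F_EXX = 0.6 × 480 = 288 MPa.
φR_n = 0.75 × 288 × 5769 × 10⁻³ = 1246 kN.

φR_n ≈ 1250 kN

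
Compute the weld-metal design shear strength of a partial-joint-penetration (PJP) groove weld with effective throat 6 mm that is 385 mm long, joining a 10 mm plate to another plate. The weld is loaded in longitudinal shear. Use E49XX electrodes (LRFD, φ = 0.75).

E49XX → F_EXX = 490 MPa.
Effective throat (given) t_e = 6 mm.
A_we = 6 × 385 = 2310 mm².
F_nw = 0.6 F_EXX = 294 MPa.
φR_n = 0.75 × 294 × 2310 × 10⁻³ = 509.4 kN.

φR_n ≈ 509 kN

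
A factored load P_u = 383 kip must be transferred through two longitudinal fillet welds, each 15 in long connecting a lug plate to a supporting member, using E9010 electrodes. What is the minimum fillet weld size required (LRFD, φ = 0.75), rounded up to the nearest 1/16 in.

E90XX → F_EXX = 90 ksi.
Total weld length L = 30 in.
Required throat t_e = P_u / (φ × 0.6 F_EXX × L) = 383 / (0.75 × 0.6 × 90 × 30) = 0.3152 in.
Required leg w = t_e / 0.707 = 0.4459 in → use 1/2 in.

w = 1/2 in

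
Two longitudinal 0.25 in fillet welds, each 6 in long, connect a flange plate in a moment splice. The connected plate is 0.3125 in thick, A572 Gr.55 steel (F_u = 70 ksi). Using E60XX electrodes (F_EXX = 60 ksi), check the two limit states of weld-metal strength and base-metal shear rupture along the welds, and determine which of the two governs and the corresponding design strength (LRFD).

t_e = 0.707 × 0.25 = 0.1767 in; L = 12 in.
Weld metal: φR_n = 0.75 × 0.6 × 60 × 0.1767 × 12 = 57.27 kip.
Base metal (shear rupture): φR_n = 0.75 × 0.6 × 70 × 0.3125 × 12 = 118.1 kip.
Governing: weld metal.

φR_n ≈ 57.3 kip (weld metal governs)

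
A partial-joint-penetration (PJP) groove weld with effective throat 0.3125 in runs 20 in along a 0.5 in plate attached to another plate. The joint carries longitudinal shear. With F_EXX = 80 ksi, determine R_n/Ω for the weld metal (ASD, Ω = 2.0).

R_n/Ω ≈ 150 kip

Effective throat (given) t_e = 0.3125 in.
A_we = 0.3125 × 20 = 6.25 in².
F_nw = 0.6 F_EXX = 48 ksi.
R_n/Ω = (48 × 6.25) / 2.0 = 150 kip.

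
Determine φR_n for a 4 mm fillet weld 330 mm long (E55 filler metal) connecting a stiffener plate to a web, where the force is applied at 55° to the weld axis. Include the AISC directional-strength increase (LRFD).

φR_n ≈ 317 kN

E55XX → F_EXX = 550 MPa.
t_e = 0.707 × 4 = 2.828 mm; A_we = 2.828 × 330 = 933.2 mm².
Directional factor: 1.0 + 0.5 sin^1.5(55°) = 1.371.
F_nw = 0.6 × 550 × 1.371 = 452.3 MPa.
φR_n = 0.75 × 452.3 × 933.2 × 10⁻³ = 316.6 kN.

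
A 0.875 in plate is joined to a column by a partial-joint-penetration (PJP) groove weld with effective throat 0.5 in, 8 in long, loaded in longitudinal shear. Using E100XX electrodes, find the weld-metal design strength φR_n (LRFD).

φR_n ≈ 180 kips

E100XX → F_EXX = 100 ksi.
Effective throat (given) t_e = 0.5 in.
A_we = 0.5 × 8 = 4 in².
F_nw = 0.6 F_EXX = 60 ksi.
φR_n = 0.75 × 60 × 4 = 180 kips.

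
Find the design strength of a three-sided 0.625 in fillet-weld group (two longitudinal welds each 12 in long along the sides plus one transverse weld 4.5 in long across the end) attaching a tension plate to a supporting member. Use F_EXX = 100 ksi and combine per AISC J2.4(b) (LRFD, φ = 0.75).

φR_n ≈ 567 kip

t_e = 0.707 × 0.625 = 0.4419 in.
R_nwl = 0.6 × 100 × 0.4419 × 24 = 636.3 kip (longitudinal, 2 welds).
R_nwt = 0.6 × 100 × 0.4419 × 4.5 = 119.3 kip (transverse, base value).
(i) R_nwl + R_nwt = 755.6 kip; (ii) 0.85 R_nwl + 1.5 R_nwt = 719.8 kip.
R_n = max = 755.6 kip [governs: (i)]; φR_n = 566.7 kip.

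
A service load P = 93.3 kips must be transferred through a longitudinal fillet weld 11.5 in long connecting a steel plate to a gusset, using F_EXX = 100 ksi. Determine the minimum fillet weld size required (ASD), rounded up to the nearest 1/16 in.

w = 7/16 in

Total weld length L = 11.5 in.
Required throat t_e = P × Ω / (0.6 F_EXX × L) = 93.3 × 2.0 / (0.6 × 100 × 11.5) = 0.2704 in.
Required leg w = t_e / 0.707 = 0.3825 in → use 7/16 in.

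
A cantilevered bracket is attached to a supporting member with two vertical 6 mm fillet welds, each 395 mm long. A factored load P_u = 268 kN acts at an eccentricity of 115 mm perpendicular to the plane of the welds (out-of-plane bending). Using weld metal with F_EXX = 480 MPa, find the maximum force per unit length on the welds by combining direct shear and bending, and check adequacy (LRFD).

f_max ≈ 683 N/mm; adequate

L_w = 2 × 395 = 790 mm; section modulus (unit throat) S = 2 × L²/6 = 52010 mm².
Direct shear f_v = P/L_w = 268×10³/790 = 339.2 N/mm.
Moment M = P × e = 268×10³ × 115 = 30820000 N·mm; bending f_b = M/S = 592.6 N/mm.
f_max = √(f_v² + f_b²) = √(339.2² + 592.6²) = 682.8 N/mm.
φr_n = 0.75 × 0.6 × 480 × (0.707 × 6) = 916.3 N/mm → adequate.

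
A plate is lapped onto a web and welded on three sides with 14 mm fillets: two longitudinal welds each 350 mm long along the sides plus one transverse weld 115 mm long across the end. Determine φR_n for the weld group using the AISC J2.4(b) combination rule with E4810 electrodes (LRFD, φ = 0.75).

φR_n ≈ 1740 kN

E48XX → F_EXX = 480 MPa.
t_e = 0.707 × 14 = 9.898 mm.
R_nwl = 0.6 × 480 × 9.898 × 700 × 10⁻³ = 1995 kN (longitudinal, 2 welds).
R_nwt = 0.6 × 480 × 9.898 × 115 × 10⁻³ = 327.8 kN (transverse, base value).
(i) R_nwl + R_nwt = 2323 kN; (ii) 0.85 R_nwl + 1.5 R_nwt = 2188 kN.
R_n = max = 2323 kN [governs: (i)]; φR_n = 1742 kN.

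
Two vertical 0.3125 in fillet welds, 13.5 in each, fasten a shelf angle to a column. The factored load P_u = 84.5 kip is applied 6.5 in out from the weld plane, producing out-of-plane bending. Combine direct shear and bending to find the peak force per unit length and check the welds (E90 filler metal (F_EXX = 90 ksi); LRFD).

L_w = 2 × 13.5 = 27 in; section modulus (unit throat) S = 2 × L²/6 = 60.75 in².
Direct shear f_v = P/L_w = 84.5/27 = 3.13 kip/in.
Moment M = P × e = 84.5 × 6.5 = 549.25 kip·in; bending f_b = M/S = 9.041 kip/in.
f_max = √(f_v² + f_b²) = √(3.13² + 9.041²) = 9.567 kip/in.
φr_n = 0.75 × 0.6 × 90 × (0.707 × 0.3125) = 8.948 kip/in → NOT adequate.

f_max ≈ 9.57 kip/in; NOT adequate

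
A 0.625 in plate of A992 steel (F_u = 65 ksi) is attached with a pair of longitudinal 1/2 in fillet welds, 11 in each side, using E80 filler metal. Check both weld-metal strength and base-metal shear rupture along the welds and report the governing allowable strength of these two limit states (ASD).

E80XX → F_EXX = 80 ksi.
t_e = 0.707 × 0.5 = 0.3535 in; L = 22 in.
Weld metal: R_n/Ω = (1/2.0) × 0.6 × 80 × 0.3535 × 22 = 186.6 kips.
Base metal (shear rupture): R_n/Ω = (1/2.0) × 0.6 × 65 × 0.625 × 22 = 268.1 kips.
Governing: weld metal.

R_n/Ω ≈ 187 kips (weld metal governs)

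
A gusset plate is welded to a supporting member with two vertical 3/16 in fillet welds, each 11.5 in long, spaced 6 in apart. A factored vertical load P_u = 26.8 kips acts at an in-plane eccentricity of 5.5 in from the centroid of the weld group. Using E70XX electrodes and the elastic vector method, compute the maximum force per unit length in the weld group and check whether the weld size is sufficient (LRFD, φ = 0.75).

E70XX → F_EXX = 70 ksi.
Total weld length L_w = 23 in. Treat welds as unit-width lines.
Polar moment about centroid: J = 2[d³/12 + d(b/2)²] = 2[11.5³/12 + 11.5×3²] = 460.5 in³.
Direct shear f_v = P/L_w = 26.8 / 23 = 1.165 kip/in (vertical).
Torsion M = P·e = 26.8 × 5.5 = 147.4 kip·in.
Critical point at (x, y) = (3, 5.75) from centroid. f_tx = M·y/J = 1.841 kip/in; f_ty = M·x/J = 0.9603 kip/in.
Resultant f_max = √[f_tx² + (f_v + f_ty)²] = √[1.841² + (1.165 + 0.9603)²] = 2.812 kip/in.
Capacity per unit length: φr_n = 0.75 × 0.6 × 70 × (0.707 × 0.1875) = 4.176 kip/in.
2.812 ≤ 4.176 → adequate.

f_max ≈ 2.81 kip/in; adequate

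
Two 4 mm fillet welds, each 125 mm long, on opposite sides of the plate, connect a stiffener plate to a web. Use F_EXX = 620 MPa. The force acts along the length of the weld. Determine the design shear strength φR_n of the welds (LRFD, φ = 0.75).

φR_n ≈ 197 kN

Effective throat t_e = 0.707 × 4 = 2.828 mm.
Total length L = 250 mm; A_we = 2.828 × 250 = 707 mm².
F_nw = 0.6 F_EXX = 0.6 × 620 = 372 MPa.
φR_n = 0.75 × 372 × 707 × 10⁻³ = 197.3 kN.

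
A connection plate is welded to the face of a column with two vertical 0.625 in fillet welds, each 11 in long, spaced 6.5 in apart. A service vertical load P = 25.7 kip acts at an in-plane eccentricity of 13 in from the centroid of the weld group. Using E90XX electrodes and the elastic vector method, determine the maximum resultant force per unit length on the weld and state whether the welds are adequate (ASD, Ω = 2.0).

f_max ≈ 5.39 kip/in; adequate

E90XX → F_EXX = 90 ksi.
Total weld length L_w = 22 in. Treat welds as unit-width lines.
Polar moment about centroid: J = 2[d³/12 + d(b/2)²] = 2[11³/12 + 11×3.25²] = 454.2 in³.
Direct shear f_v = P/L_w = 25.7 / 22 = 1.168 kip/in (vertical).
Torsion M = P·e = 25.7 × 13 = 334.1 kip·in.
Critical point at (x, y) = (3.25, 5.5) from centroid. f_tx = M·y/J = 4.046 kip/in; f_ty = M·x/J = 2.391 kip/in.
Resultant f_max = √[f_tx² + (f_v + f_ty)²] = √[4.046² + (1.168 + 2.391)²] = 5.388 kip/in.
Capacity per unit length: r_n/Ω = (1/2.0) × 0.6 × 90 × (0.707 × 0.625) = 11.93 kip/in.
5.388 ≤ 11.93 → adequate.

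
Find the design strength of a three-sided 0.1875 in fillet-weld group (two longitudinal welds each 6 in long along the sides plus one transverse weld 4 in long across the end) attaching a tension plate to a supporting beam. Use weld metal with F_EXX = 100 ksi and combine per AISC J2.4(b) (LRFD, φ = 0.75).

φR_n ≈ 96.6 kips

t_e = 0.707 × 0.1875 = 0.1326 in.
R_nwl = 0.6 × 100 × 0.1326 × 12 = 95.45 kips (longitudinal, 2 welds).
R_nwt = 0.6 × 100 × 0.1326 × 4 = 31.82 kips (transverse, base value).
(i) R_nwl + R_nwt = 127.3 kips; (ii) 0.85 R_nwl + 1.5 R_nwt = 128.9 kips.
R_n = max = 128.9 kips [governs: (ii)]; φR_n = 96.64 kips.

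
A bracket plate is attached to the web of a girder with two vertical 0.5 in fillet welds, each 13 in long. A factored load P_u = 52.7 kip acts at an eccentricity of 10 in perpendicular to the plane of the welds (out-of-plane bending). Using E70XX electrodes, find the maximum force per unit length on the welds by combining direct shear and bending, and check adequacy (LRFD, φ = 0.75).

E70XX → F_EXX = 70 ksi.
L_w = 2 × 13 = 26 in; section modulus (unit throat) S = 2 × L²/6 = 56.33 in².
Direct shear f_v = P/L_w = 52.7/26 = 2.027 kip/in.
Moment M = P × e = 52.7 × 10 = 527 kip·in; bending f_b = M/S = 9.355 kip/in.
f_max = √(f_v² + f_b²) = √(2.027² + 9.355²) = 9.572 kip/in.
φr_n = 0.75 × 0.6 × 70 × (0.707 × 0.5) = 11.14 kip/in → adequate.

f_max ≈ 9.57 kip/in; adequate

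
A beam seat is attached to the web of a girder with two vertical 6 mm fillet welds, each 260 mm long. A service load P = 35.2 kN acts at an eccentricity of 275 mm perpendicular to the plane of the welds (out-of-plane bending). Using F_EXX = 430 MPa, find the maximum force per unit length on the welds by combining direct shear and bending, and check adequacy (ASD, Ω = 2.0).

L_w = 2 × 260 = 520 mm; section modulus (unit throat) S = 2 × L²/6 = 22530 mm².
Direct shear f_v = P/L_w = 35.2×10³/520 = 67.69 N/mm.
Moment M = P × e = 35.2×10³ × 275 = 9680000 N·mm; bending f_b = M/S = 429.6 N/mm.
f_max = √(f_v² + f_b²) = √(67.69² + 429.6²) = 434.9 N/mm.
r_n/Ω = (1/2.0) × 0.6 × 430 × (0.707 × 6) = 547.2 N/mm → adequate.

f_max ≈ 435 N/mm; adequate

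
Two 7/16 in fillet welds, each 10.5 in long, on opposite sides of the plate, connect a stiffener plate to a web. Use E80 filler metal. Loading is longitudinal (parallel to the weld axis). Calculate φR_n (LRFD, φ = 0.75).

φR_n ≈ 234 kips

E80XX → F_EXX = 80 ksi.
Effective throat t_e = 0.707 × 0.4375 = 0.3093 in.
Total length L = 21 in; A_we = 0.3093 × 21 = 6.496 in².
F_nw = 0.6 F_EXX = 0.6 × 80 = 48 ksi.
φR_n = 0.75 × 48 × 6.496 = 233.8 kips.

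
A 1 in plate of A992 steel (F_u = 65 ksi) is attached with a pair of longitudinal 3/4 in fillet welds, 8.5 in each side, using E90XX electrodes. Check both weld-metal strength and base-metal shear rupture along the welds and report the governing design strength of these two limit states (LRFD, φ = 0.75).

φR_n ≈ 365 kip (weld metal governs)

E90XX → F_EXX = 90 ksi.
t_e = 0.707 × 0.75 = 0.5302 in; L = 17 in.
Weld metal: φR_n = 0.75 × 0.6 × 90 × 0.5302 × 17 = 365.1 kip.
Base metal (shear rupture): φR_n = 0.75 × 0.6 × 65 × 1 × 17 = 497.2 kip.
Governing: weld metal.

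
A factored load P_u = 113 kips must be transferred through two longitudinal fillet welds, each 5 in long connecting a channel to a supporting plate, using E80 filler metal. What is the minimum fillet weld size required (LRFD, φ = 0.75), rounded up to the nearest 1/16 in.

E80XX → F_EXX = 80 ksi.
Total weld length L = 10 in.
Required throat t_e = P_u / (φ × 0.6 F_EXX × L) = 113 / (0.75 × 0.6 × 80 × 10) = 0.3139 in.
Required leg w = t_e / 0.707 = 0.444 in → use 1/2 in.

w = 1/2 in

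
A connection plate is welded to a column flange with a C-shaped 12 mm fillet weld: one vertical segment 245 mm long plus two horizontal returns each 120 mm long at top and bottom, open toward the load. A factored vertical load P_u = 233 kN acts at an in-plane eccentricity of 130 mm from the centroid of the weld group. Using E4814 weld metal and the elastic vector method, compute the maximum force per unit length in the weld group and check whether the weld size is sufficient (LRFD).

f_max ≈ 1180 N/mm; adequate

E48XX → F_EXX = 480 MPa.
Total weld length L_w = 485 mm. Treat welds as unit-width lines.
Centroid: x̄ = 2×120×60 / 485 = 29.69 mm from the vertical weld.
Polar moment about centroid: J = I_x + I_y = [245³/12 + 2×120×122.5²] + [245×29.69² + 2(120³/12 + 120×30.31²)] = 5551000 mm³.
Direct shear f_v = P/L_w = 233×10³ / 485 = 480.4 N/mm (vertical).
Torsion M = P·e = 233×10³ × 130 = 30290000 N·mm.
Critical point at (x, y) = (90.31, 122.5) from centroid. f_tx = M·y/J = 668.4 N/mm; f_ty = M·x/J = 492.7 N/mm.
Resultant f_max = √[f_tx² + (f_v + f_ty)²] = √[668.4² + (480.4 + 492.7)²] = 1181 N/mm.
Capacity per unit length: φr_n = 0.75 × 0.6 × 480 × (0.707 × 12) = 1833 N/mm.
1181 ≤ 1833 → adequate.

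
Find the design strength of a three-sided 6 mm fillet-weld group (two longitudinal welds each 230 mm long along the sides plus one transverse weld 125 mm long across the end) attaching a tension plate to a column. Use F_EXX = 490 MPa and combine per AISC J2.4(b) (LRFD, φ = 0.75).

φR_n ≈ 547 kN

t_e = 0.707 × 6 = 4.242 mm.
R_nwl = 0.6 × 490 × 4.242 × 460 × 10⁻³ = 573.7 kN (longitudinal, 2 welds).
R_nwt = 0.6 × 490 × 4.242 × 125 × 10⁻³ = 155.9 kN (transverse, base value).
(i) R_nwl + R_nwt = 729.6 kN; (ii) 0.85 R_nwl + 1.5 R_nwt = 721.5 kN.
R_n = max = 729.6 kN [governs: (i)]; φR_n = 547.2 kN.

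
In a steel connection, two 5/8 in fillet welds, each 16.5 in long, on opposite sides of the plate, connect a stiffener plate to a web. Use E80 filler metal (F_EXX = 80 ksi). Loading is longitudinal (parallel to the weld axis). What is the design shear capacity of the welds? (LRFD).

φR_n ≈ 525 kips

Effective throat t_e = 0.707 × 0.625 = 0.4419 in.
Total length L = 33 in; A_we = 0.4419 × 33 = 14.58 in².
F_nw = 0.6 F_EXX = 0.6 × 80 = 48 ksi.
φR_n = 0.75 × 48 × 14.58 = 524.9 kips.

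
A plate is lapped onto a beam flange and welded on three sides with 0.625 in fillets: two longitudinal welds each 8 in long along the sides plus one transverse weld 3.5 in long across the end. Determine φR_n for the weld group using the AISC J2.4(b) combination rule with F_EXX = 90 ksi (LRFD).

t_e = 0.707 × 0.625 = 0.4419 in.
R_nwl = 0.6 × 90 × 0.4419 × 16 = 381.8 kip (longitudinal, 2 welds).
R_nwt = 0.6 × 90 × 0.4419 × 3.5 = 83.51 kip (transverse, base value).
(i) R_nwl + R_nwt = 465.3 kip; (ii) 0.85 R_nwl + 1.5 R_nwt = 449.8 kip.
R_n = max = 465.3 kip [governs: (i)]; φR_n = 349 kip.

φR_n ≈ 349 kip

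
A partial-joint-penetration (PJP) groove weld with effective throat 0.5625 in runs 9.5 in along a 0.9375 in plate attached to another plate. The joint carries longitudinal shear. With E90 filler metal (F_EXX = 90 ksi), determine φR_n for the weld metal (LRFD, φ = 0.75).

φR_n ≈ 216 kip

Effective throat (given) t_e = 0.5625 in.
A_we = 0.5625 × 9.5 = 5.344 in².
F_nw = 0.6 F_EXX = 54 ksi.
φR_n = 0.75 × 54 × 5.344 = 216.4 kip.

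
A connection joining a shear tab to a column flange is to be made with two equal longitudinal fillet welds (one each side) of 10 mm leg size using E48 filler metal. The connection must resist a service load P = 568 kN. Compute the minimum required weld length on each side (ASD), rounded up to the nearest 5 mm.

L = 280 mm on each side

E48XX → F_EXX = 480 MPa.
Throat t_e = 0.707 × 10 = 7.07 mm.
r_n/Ω = (0.6 × 480 × 7.07) / 2.0 = 1018 N/mm = 1.018 kN/mm.
L_req = P / (r_n/Ω) = 568 / 1.018 = 557.9 mm total.
Per side: 557.9 / 2 = 279 mm.
Round up → use L = 280 mm on each side.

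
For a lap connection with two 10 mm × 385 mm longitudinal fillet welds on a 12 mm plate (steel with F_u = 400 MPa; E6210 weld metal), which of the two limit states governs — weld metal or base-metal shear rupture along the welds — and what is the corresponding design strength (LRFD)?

φR_n ≈ 1520 kN (weld metal governs)

E62XX → F_EXX = 620 MPa.
t_e = 0.707 × 10 = 7.07 mm; L = 770 mm.
Weld metal: φR_n = 0.75 × 0.6 × 620 × 7.07 × 770 × 10⁻³ = 1519 kN.
Base metal (shear rupture): φR_n = 0.75 × 0.6 × 400 × 12 × 770 × 10⁻³ = 1663 kN.
Governing: weld metal.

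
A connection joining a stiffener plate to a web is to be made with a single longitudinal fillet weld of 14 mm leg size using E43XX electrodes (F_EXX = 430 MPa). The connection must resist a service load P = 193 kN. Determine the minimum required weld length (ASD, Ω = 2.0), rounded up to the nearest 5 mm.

L = 155 mm

Throat t_e = 0.707 × 14 = 9.898 mm.
r_n/Ω = (0.6 × 430 × 9.898) / 2.0 = 1277 N/mm = 1.277 kN/mm.
L_req = P / (r_n/Ω) = 193 / 1.277 = 151.2 mm total.
Round up → use L = 155 mm.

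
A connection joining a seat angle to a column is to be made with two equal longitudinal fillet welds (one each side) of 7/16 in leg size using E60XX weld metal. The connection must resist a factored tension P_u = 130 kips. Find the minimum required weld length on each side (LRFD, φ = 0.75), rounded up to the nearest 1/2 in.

E60XX → F_EXX = 60 ksi.
Throat t_e = 0.707 × 0.4375 = 0.3093 in.
φr_n = 0.75 × 0.6 × 60 × 0.3093 = 8.351 kips/in.
L_req = P_u / φr_n = 130 / 8.351 = 15.57 in total.
Per side: 15.57 / 2 = 7.783 in.
Round up → use L = 8 in on each side.

L = 8 in on each side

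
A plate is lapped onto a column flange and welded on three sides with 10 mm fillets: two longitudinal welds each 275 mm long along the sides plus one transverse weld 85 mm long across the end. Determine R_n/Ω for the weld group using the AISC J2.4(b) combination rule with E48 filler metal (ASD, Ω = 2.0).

R_n/Ω ≈ 646 kN

E48XX → F_EXX = 480 MPa.
t_e = 0.707 × 10 = 7.07 mm.
R_nwl = 0.6 × 480 × 7.07 × 550 × 10⁻³ = 1120 kN (longitudinal, 2 welds).
R_nwt = 0.6 × 480 × 7.07 × 85 × 10⁻³ = 173.1 kN (transverse, base value).
(i) R_nwl + R_nwt = 1293 kN; (ii) 0.85 R_nwl + 1.5 R_nwt = 1212 kN.
R_n = max = 1293 kN [governs: (i)]; R_n/Ω = 646.5 kN.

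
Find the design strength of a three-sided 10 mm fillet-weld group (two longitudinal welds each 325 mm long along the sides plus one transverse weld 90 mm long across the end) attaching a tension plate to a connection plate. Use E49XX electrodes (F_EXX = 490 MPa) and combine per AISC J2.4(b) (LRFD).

φR_n ≈ 1150 kN

t_e = 0.707 × 10 = 7.07 mm.
R_nwl = 0.6 × 490 × 7.07 × 650 × 10⁻³ = 1351 kN (longitudinal, 2 welds).
R_nwt = 0.6 × 490 × 7.07 × 90 × 10⁻³ = 187.1 kN (transverse, base value).
(i) R_nwl + R_nwt = 1538 kN; (ii) 0.85 R_nwl + 1.5 R_nwt = 1429 kN.
R_n = max = 1538 kN [governs: (i)]; φR_n = 1154 kN.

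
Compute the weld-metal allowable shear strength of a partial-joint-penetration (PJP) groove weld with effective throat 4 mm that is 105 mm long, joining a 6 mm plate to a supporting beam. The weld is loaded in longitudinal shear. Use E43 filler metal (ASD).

E43XX → F_EXX = 430 MPa.
Effective throat (given) t_e = 4 mm.
A_we = 4 × 105 = 420 mm².
F_nw = 0.6 F_EXX = 258 MPa.
R_n/Ω = (258 × 420) / 2.0 × 10⁻³ = 54.18 kN.

R_n/Ω ≈ 54.2 kN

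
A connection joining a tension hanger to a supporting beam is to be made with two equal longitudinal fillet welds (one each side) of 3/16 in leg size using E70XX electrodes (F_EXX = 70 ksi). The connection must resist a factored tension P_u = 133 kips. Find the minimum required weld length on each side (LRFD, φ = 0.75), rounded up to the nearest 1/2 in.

L = 16 in on each side

Throat t_e = 0.707 × 0.1875 = 0.1326 in.
φr_n = 0.75 × 0.6 × 70 × 0.1326 = 4.176 kips/in.
L_req = P_u / φr_n = 133 / 4.176 = 31.85 in total.
Per side: 31.85 / 2 = 15.93 in.
Round up → use L = 16 in on each side.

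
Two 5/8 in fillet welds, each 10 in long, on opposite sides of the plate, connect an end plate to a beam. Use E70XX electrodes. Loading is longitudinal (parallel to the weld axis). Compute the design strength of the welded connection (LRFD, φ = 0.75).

E70XX → F_EXX = 70 ksi.
Effective throat t_e = 0.707 × 0.625 = 0.4419 in.
Total length L = 20 in; A_we = 0.4419 × 20 = 8.837 in².
F_nw = 0.6 F_EXX = 0.6 × 70 = 42 ksi.
φR_n = 0.75 × 42 × 8.837 = 278.4 kip.

φR_n ≈ 278 kip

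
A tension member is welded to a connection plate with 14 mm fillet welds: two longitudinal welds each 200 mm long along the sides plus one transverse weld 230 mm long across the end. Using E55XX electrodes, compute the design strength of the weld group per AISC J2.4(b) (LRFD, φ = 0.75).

E55XX → F_EXX = 550 MPa.
t_e = 0.707 × 14 = 9.898 mm.
R_nwl = 0.6 × 550 × 9.898 × 400 × 10⁻³ = 1307 kN (longitudinal, 2 welds).
R_nwt = 0.6 × 550 × 9.898 × 230 × 10⁻³ = 751.3 kN (transverse, base value).
(i) R_nwl + R_nwt = 2058 kN; (ii) 0.85 R_nwl + 1.5 R_nwt = 2237 kN.
R_n = max = 2237 kN [governs: (ii)]; φR_n = 1678 kN.

φR_n ≈ 1680 kN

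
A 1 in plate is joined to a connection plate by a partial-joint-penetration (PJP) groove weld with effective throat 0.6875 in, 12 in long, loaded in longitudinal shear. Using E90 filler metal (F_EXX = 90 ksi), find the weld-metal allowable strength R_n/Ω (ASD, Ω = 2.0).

Effective throat (given) t_e = 0.6875 in.
A_we = 0.6875 × 12 = 8.25 in².
F_nw = 0.6 F_EXX = 54 ksi.
R_n/Ω = (54 × 8.25) / 2.0 = 222.8 kip.

R_n/Ω ≈ 223 kip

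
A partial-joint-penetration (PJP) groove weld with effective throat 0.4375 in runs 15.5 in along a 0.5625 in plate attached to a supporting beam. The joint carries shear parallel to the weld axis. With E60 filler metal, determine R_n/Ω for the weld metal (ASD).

R_n/Ω ≈ 122 kip

E60XX → F_EXX = 60 ksi.
Effective throat (given) t_e = 0.4375 in.
A_we = 0.4375 × 15.5 = 6.781 in².
F_nw = 0.6 F_EXX = 36 ksi.
R_n/Ω = (36 × 6.781) / 2.0 = 122.1 kip.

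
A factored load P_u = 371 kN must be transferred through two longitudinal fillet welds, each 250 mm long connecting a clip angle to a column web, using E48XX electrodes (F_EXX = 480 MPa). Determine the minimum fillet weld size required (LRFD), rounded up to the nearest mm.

w = 5 mm

Total weld length L = 500 mm.
Required throat t_e = P_u / (φ × 0.6 F_EXX × L) = 371 / (0.75 × 0.6 × 480 × 500 × 10⁻³) = 3.435 mm.
Required leg w = t_e / 0.707 = 4.859 mm → use 5 mm.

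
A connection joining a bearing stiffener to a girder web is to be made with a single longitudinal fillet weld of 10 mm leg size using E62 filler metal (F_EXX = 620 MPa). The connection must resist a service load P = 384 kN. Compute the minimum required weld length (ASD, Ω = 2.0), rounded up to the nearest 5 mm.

Throat t_e = 0.707 × 10 = 7.07 mm.
r_n/Ω = (0.6 × 620 × 7.07) / 2.0 = 1315 N/mm = 1.315 kN/mm.
L_req = P / (r_n/Ω) = 384 / 1.315 = 292 mm total.
Round up → use L = 295 mm.

L = 295 mm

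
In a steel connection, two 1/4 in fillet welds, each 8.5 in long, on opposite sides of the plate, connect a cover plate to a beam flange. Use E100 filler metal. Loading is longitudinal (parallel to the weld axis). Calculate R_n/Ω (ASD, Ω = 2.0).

E100XX → F_EXX = 100 ksi.
Effective throat t_e = 0.707 × 0.25 = 0.1767 in.
Total length L = 17 in; A_we = 0.1767 × 17 = 3.005 in².
F_nw = 0.6 F_EXX = 0.6 × 100 = 60 ksi.
R_n = 60 × 3.005 = 180.3 kips; R_n/Ω = 180.3/2.0 = 90.14 kips.

R_n/Ω ≈ 90.1 kips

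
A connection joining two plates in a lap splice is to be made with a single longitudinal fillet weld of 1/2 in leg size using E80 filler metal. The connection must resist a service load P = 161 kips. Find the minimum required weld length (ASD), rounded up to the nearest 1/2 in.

E80XX → F_EXX = 80 ksi.
Throat t_e = 0.707 × 0.5 = 0.3535 in.
r_n/Ω = (0.6 × 80 × 0.3535) / 2.0 = 8.484 kip/in.
L_req = P / (r_n/Ω) = 161 / 8.484 = 18.98 in total.
Round up → use L = 19 in.

L = 19 in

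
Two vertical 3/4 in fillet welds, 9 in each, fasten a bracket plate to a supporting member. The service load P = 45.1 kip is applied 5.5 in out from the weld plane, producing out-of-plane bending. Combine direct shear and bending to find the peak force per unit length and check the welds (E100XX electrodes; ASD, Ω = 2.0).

E100XX → F_EXX = 100 ksi.
L_w = 2 × 9 = 18 in; section modulus (unit throat) S = 2 × L²/6 = 27 in².
Direct shear f_v = P/L_w = 45.1/18 = 2.506 kip/in.
Moment M = P × e = 45.1 × 5.5 = 248.05 kip·in; bending f_b = M/S = 9.187 kip/in.
f_max = √(f_v² + f_b²) = √(2.506² + 9.187²) = 9.523 kip/in.
r_n/Ω = (1/2.0) × 0.6 × 100 × (0.707 × 0.75) = 15.91 kip/in → adequate.

f_max ≈ 9.52 kip/in; adequate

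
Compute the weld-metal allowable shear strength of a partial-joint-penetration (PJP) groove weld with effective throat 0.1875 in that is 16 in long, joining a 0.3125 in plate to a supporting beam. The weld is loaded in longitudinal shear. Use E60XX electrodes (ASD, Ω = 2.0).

R_n/Ω ≈ 54 kip

E60XX → F_EXX = 60 ksi.
Effective throat (given) t_e = 0.1875 in.
A_we = 0.1875 × 16 = 3 in².
F_nw = 0.6 F_EXX = 36 ksi.
R_n/Ω = (36 × 3) / 2.0 = 54 kip.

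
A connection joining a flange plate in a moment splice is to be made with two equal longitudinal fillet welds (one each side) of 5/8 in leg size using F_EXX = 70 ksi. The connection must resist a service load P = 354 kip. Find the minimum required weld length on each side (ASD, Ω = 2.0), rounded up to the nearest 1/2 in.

Throat t_e = 0.707 × 0.625 = 0.4419 in.
r_n/Ω = (0.6 × 70 × 0.4419) / 2.0 = 9.279 kip/in.
L_req = P / (r_n/Ω) = 354 / 9.279 = 38.15 in total.
Per side: 38.15 / 2 = 19.07 in.
Round up → use L = 19.5 in on each side.

L = 19.5 in on each side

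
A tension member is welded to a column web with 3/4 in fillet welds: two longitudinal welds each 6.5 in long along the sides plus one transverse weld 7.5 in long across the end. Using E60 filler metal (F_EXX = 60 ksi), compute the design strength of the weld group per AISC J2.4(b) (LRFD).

t_e = 0.707 × 0.75 = 0.5302 in.
R_nwl = 0.6 × 60 × 0.5302 × 13 = 248.2 kip (longitudinal, 2 welds).
R_nwt = 0.6 × 60 × 0.5302 × 7.5 = 143.2 kip (transverse, base value).
(i) R_nwl + R_nwt = 391.3 kip; (ii) 0.85 R_nwl + 1.5 R_nwt = 425.7 kip.
R_n = max = 425.7 kip [governs: (ii)]; φR_n = 319.3 kip.

φR_n ≈ 319 kip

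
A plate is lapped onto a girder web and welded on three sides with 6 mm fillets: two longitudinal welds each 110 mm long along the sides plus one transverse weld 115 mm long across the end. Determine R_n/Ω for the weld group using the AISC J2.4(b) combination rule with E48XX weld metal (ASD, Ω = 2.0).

R_n/Ω ≈ 220 kN

E48XX → F_EXX = 480 MPa.
t_e = 0.707 × 6 = 4.242 mm.
R_nwl = 0.6 × 480 × 4.242 × 220 × 10⁻³ = 268.8 kN (longitudinal, 2 welds).
R_nwt = 0.6 × 480 × 4.242 × 115 × 10⁻³ = 140.5 kN (transverse, base value).
(i) R_nwl + R_nwt = 409.3 kN; (ii) 0.85 R_nwl + 1.5 R_nwt = 439.2 kN.
R_n = max = 439.2 kN [governs: (ii)]; R_n/Ω = 219.6 kN.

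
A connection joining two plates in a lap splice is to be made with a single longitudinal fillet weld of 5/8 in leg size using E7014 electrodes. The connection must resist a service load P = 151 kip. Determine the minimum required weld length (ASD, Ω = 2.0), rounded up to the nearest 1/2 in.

L = 16.5 in

E70XX → F_EXX = 70 ksi.
Throat t_e = 0.707 × 0.625 = 0.4419 in.
r_n/Ω = (0.6 × 70 × 0.4419) / 2.0 = 9.279 kip/in.
L_req = P / (r_n/Ω) = 151 / 9.279 = 16.27 in total.
Round up → use L = 16.5 in.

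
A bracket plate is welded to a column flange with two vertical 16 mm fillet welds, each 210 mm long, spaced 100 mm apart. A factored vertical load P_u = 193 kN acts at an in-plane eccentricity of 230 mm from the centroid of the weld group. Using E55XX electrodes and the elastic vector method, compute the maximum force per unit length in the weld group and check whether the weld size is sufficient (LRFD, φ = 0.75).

f_max ≈ 2230 N/mm; adequate

E55XX → F_EXX = 550 MPa.
Total weld length L_w = 420 mm. Treat welds as unit-width lines.
Polar moment about centroid: J = 2[d³/12 + d(b/2)²] = 2[210³/12 + 210×50²] = 2594000 mm³.
Direct shear f_v = P/L_w = 193×10³ / 420 = 459.5 N/mm (vertical).
Torsion M = P·e = 193×10³ × 230 = 44390000 N·mm.
Critical point at (x, y) = (50, 105) from centroid. f_tx = M·y/J = 1797 N/mm; f_ty = M·x/J = 855.8 N/mm.
Resultant f_max = √[f_tx² + (f_v + f_ty)²] = √[1797² + (459.5 + 855.8)²] = 2227 N/mm.
Capacity per unit length: φr_n = 0.75 × 0.6 × 550 × (0.707 × 16) = 2800 N/mm.
2227 ≤ 2800 → adequate.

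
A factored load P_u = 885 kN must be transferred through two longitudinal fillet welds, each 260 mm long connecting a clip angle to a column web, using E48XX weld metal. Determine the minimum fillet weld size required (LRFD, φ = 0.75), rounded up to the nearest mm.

w = 12 mm

E48XX → F_EXX = 480 MPa.
Total weld length L = 520 mm.
Required throat t_e = P_u / (φ × 0.6 F_EXX × L) = 885 / (0.75 × 0.6 × 480 × 520 × 10⁻³) = 7.879 mm.
Required leg w = t_e / 0.707 = 11.14 mm → use 12 mm.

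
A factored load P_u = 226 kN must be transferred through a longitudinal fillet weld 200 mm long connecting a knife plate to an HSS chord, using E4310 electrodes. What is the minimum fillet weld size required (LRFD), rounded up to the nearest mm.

E43XX → F_EXX = 430 MPa.
Total weld length L = 200 mm.
Required throat t_e = P_u / (φ × 0.6 F_EXX × L) = 226 / (0.75 × 0.6 × 430 × 200 × 10⁻³) = 5.84 mm.
Required leg w = t_e / 0.707 = 8.26 mm → use 9 mm.

w = 9 mm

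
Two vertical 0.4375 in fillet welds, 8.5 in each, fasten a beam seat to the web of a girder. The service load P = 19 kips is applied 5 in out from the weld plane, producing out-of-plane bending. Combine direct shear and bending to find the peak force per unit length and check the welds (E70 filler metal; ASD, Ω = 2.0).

f_max ≈ 4.1 kip/in; adequate

E70XX → F_EXX = 70 ksi.
L_w = 2 × 8.5 = 17 in; section modulus (unit throat) S = 2 × L²/6 = 24.08 in².
Direct shear f_v = P/L_w = 19/17 = 1.118 kip/in.
Moment M = P × e = 19 × 5 = 95 kip·in; bending f_b = M/S = 3.945 kip/in.
f_max = √(f_v² + f_b²) = √(1.118² + 3.945²) = 4.1 kip/in.
r_n/Ω = (1/2.0) × 0.6 × 70 × (0.707 × 0.4375) = 6.496 kip/in → adequate.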